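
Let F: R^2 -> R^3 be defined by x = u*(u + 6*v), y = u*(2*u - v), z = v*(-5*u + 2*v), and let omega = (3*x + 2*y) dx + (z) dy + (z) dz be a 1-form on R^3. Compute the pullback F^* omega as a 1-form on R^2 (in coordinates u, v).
F^* omega = (14*u^3 + 54*u^2*v + 134*u*v^2 - 12*v^3) du + (42*u^3 + 126*u^2*v - 32*u*v^2 + 8*v^3) dv

Using F^*(f dg) = (f ∘ F) d(g ∘ F), substitute each coordinate x_i by F_i(u, v) in f_i, and replace dx_i by d F_i = (∂F_i/∂u) du + (∂F_i/∂v) dv.
  For the x component: f_1(F) = u*(7*u + 16*v); d F_1 = (2*u + 6*v) du + (6*u) dv
  For the y component: f_2(F) = v*(-5*u + 2*v); d F_2 = (4*u - v) du + (-u) dv
  For the z component: f_3(F) = v*(-5*u + 2*v); d F_3 = (-5*v) du + (-5*u + 4*v) dv
Combining and collecting du, dv coefficients:
  coeff of du: 14*u^3 + 54*u^2*v + 134*u*v^2 - 12*v^3
  coeff of dv: 42*u^3 + 126*u^2*v - 32*u*v^2 + 8*v^3
F^* omega = (14*u^3 + 54*u^2*v + 134*u*v^2 - 12*v^3) du + (42*u^3 + 126*u^2*v - 32*u*v^2 + 8*v^3) dv.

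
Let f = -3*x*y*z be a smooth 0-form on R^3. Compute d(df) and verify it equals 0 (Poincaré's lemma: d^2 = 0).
d(df) = 0

Step 1: df = sum_i (∂f/∂x_i) dx_i = (-3*y*z) dx + (-3*x*z) dy + (-3*x*y) dz.
Step 2: Apply d again. Using the 1-form formula, the coefficient of dx ∧ dy in d(df) is ∂^2 f/∂x ∂y - ∂^2 f/∂y ∂x = (-3*z) - (-3*z) = 0 (equality of mixed partials for smooth f).
Similarly for dx ∧ dz and dy ∧ dz — all coefficients vanish. So d(df) = 0.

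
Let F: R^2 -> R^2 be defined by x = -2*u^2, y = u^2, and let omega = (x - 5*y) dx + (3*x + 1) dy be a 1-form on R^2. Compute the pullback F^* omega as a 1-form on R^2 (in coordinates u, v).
F^* omega = (16*u^3 + 2*u) du

Using F^*(f dg) = (f ∘ F) d(g ∘ F), substitute each coordinate x_i by F_i(u, v) in f_i, and replace dx_i by d F_i = (∂F_i/∂u) du + (∂F_i/∂v) dv.
  For the x component: f_1(F) = -7*u^2; d F_1 = (-4*u) du + (0) dv
  For the y component: f_2(F) = 1 - 6*u^2; d F_2 = (2*u) du + (0) dv
Combining and collecting du, dv coefficients:
  coeff of du: 16*u^3 + 2*u
  coeff of dv: 0
F^* omega = (16*u^3 + 2*u) du.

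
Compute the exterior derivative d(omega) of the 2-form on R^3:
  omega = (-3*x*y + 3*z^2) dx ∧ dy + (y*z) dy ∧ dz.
d(omega) = (6*z) dx ∧ dy ∧ dz

For a 2-form omega = sum_{i<j} g_{ij} dx_i ∧ dx_j, the exterior derivative is
  d(omega) = sum_{i<j} d(g_{ij}) ∧ dx_i ∧ dx_j = sum_{i<j, k} (∂g_{ij}/∂x_k) dx_k ∧ dx_i ∧ dx_j.
Expand each term, using dx_k ∧ dx_i ∧ dx_j = sgn(permutation) dx_{(a)} ∧ dx_{(b)} ∧ dx_{(c)} with (a < b < c) sorted:
  d(-3*x*y + 3*z^2) includes (∂/∂z)(-3*x*y + 3*z^2) dz = (6*z) dz, which multiplied by dx ∧ dy gives (6*z) dx ∧ dy ∧ dz
Collecting like 3-forms: d(omega) = (6*z) dx ∧ dy ∧ dz.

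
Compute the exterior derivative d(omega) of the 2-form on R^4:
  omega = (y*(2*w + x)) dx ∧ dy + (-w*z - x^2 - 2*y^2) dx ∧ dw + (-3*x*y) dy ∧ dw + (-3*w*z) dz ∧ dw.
d(omega) = (3*y) dx ∧ dy ∧ dw + (w) dx ∧ dz ∧ dw

For a 2-form omega = sum_{i<j} g_{ij} dx_i ∧ dx_j, the exterior derivative is
  d(omega) = sum_{i<j} d(g_{ij}) ∧ dx_i ∧ dx_j = sum_{i<j, k} (∂g_{ij}/∂x_k) dx_k ∧ dx_i ∧ dx_j.
Expand each term, using dx_k ∧ dx_i ∧ dx_j = sgn(permutation) dx_{(a)} ∧ dx_{(b)} ∧ dx_{(c)} with (a < b < c) sorted:
  d(y*(2*w + x)) includes (∂/∂w)(y*(2*w + x)) dw = (2*y) dw, which multiplied by dx ∧ dy gives (2*y) dx ∧ dy ∧ dw
  d(-w*z - x^2 - 2*y^2) includes (∂/∂y)(-w*z - x^2 - 2*y^2) dy = (-4*y) dy, which multiplied by dx ∧ dw gives (4*y) dx ∧ dy ∧ dw
  d(-w*z - x^2 - 2*y^2) includes (∂/∂z)(-w*z - x^2 - 2*y^2) dz = (-w) dz, which multiplied by dx ∧ dw gives (w) dx ∧ dz ∧ dw
  d(-3*x*y) includes (∂/∂x)(-3*x*y) dx = (-3*y) dx, which multiplied by dy ∧ dw gives (-3*y) dx ∧ dy ∧ dw
Collecting like 3-forms: d(omega) = (3*y) dx ∧ dy ∧ dw + (w) dx ∧ dz ∧ dw.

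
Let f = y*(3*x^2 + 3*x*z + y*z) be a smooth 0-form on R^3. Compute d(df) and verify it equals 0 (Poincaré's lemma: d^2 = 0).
d(df) = 0

Step 1: df = sum_i (∂f/∂x_i) dx_i = (3*y*(2*x + z)) dx + (3*x^2 + 3*x*z + 2*y*z) dy + (y*(3*x + y)) dz.
Step 2: Apply d again. Using the 1-form formula, the coefficient of dx ∧ dy in d(df) is ∂^2 f/∂x ∂y - ∂^2 f/∂y ∂x = (6*x + 3*z) - (6*x + 3*z) = 0 (equality of mixed partials for smooth f).
Similarly for dx ∧ dz and dy ∧ dz — all coefficients vanish. So d(df) = 0.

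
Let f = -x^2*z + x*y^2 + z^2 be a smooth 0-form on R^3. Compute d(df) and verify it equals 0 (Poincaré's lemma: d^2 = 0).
d(df) = 0

Step 1: df = sum_i (∂f/∂x_i) dx_i = (-2*x*z + y^2) dx + (2*x*y) dy + (-x^2 + 2*z) dz.
Step 2: Apply d again. Using the 1-form formula, the coefficient of dx ∧ dy in d(df) is ∂^2 f/∂x ∂y - ∂^2 f/∂y ∂x = (2*y) - (2*y) = 0 (equality of mixed partials for smooth f).
Similarly for dx ∧ dz and dy ∧ dz — all coefficients vanish. So d(df) = 0.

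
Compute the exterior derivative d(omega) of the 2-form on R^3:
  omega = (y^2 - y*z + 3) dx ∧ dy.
d(omega) = (-y) dx ∧ dy ∧ dz

For a 2-form omega = sum_{i<j} g_{ij} dx_i ∧ dx_j, the exterior derivative is
  d(omega) = sum_{i<j} d(g_{ij}) ∧ dx_i ∧ dx_j = sum_{i<j, k} (∂g_{ij}/∂x_k) dx_k ∧ dx_i ∧ dx_j.
Expand each term, using dx_k ∧ dx_i ∧ dx_j = sgn(permutation) dx_{(a)} ∧ dx_{(b)} ∧ dx_{(c)} with (a < b < c) sorted:
  d(y^2 - y*z + 3) includes (∂/∂z)(y^2 - y*z + 3) dz = (-y) dz, which multiplied by dx ∧ dy gives (-y) dx ∧ dy ∧ dz
Collecting like 3-forms: d(omega) = (-y) dx ∧ dy ∧ dz.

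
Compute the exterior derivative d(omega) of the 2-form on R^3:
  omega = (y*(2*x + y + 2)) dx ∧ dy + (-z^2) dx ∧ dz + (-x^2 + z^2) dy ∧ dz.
d(omega) = (-2*x) dx ∧ dy ∧ dz

For a 2-form omega = sum_{i<j} g_{ij} dx_i ∧ dx_j, the exterior derivative is
  d(omega) = sum_{i<j} d(g_{ij}) ∧ dx_i ∧ dx_j = sum_{i<j, k} (∂g_{ij}/∂x_k) dx_k ∧ dx_i ∧ dx_j.
Expand each term, using dx_k ∧ dx_i ∧ dx_j = sgn(permutation) dx_{(a)} ∧ dx_{(b)} ∧ dx_{(c)} with (a < b < c) sorted:
  d(-x^2 + z^2) includes (∂/∂x)(-x^2 + z^2) dx = (-2*x) dx, which multiplied by dy ∧ dz gives (-2*x) dx ∧ dy ∧ dz
Collecting like 3-forms: d(omega) = (-2*x) dx ∧ dy ∧ dz.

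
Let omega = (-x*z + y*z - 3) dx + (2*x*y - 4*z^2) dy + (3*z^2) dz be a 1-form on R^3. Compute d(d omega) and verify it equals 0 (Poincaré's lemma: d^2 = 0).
d(d omega) = 0

Step 1: d omega = sum_{i<j} (∂f_j/∂x_i - ∂f_i/∂x_j) dx_i ∧ dx_j:
  coeff of dx ∧ dy: 2*y - z
  coeff of dx ∧ dz: x - y
  coeff of dy ∧ dz: 8*z
Step 2: Apply d again to each 2-form coefficient. The only possible 3-form in R^3 is dx ∧ dy ∧ dz, with coefficient
  ∂(coeff of dy∧dz)/∂x - ∂(coeff of dx∧dz)/∂y + ∂(coeff of dx∧dy)/∂z
  = ∂/∂x (8*z) - ∂/∂y (x - y) + ∂/∂z (2*y - z).
Each of these terms simplifies to sums of mixed partials that cancel in pairs. The result is 0 (by equality of mixed partials for smooth functions — Schwarz / Clairaut).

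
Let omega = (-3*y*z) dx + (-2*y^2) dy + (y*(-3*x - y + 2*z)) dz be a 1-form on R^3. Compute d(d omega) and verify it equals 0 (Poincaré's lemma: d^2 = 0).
d(d omega) = 0

Step 1: d omega = sum_{i<j} (∂f_j/∂x_i - ∂f_i/∂x_j) dx_i ∧ dx_j:
  coeff of dx ∧ dy: 3*z
  coeff of dx ∧ dz: 0
  coeff of dy ∧ dz: -3*x - 2*y + 2*z
Step 2: Apply d again to each 2-form coefficient. The only possible 3-form in R^3 is dx ∧ dy ∧ dz, with coefficient
  ∂(coeff of dy∧dz)/∂x - ∂(coeff of dx∧dz)/∂y + ∂(coeff of dx∧dy)/∂z
  = ∂/∂x (-3*x - 2*y + 2*z) - ∂/∂y (0) + ∂/∂z (3*z).
Each of these terms simplifies to sums of mixed partials that cancel in pairs. The result is 0 (by equality of mixed partials for smooth functions — Schwarz / Clairaut).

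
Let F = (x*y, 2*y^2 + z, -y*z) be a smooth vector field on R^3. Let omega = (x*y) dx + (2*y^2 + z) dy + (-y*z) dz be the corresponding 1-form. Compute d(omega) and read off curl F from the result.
d(omega) = (-z - 1) dy ∧ dz + (0) dz ∧ dx + (-x) dx ∧ dy; curl F = (-z - 1, 0, -x)

d omega = sum_{i<j} (∂f_j/∂x_i - ∂f_i/∂x_j) dx_i ∧ dx_j. Under the identification (dy ∧ dz, dz ∧ dx, dx ∧ dy) ↔ (e_x, e_y, e_z), the coefficients are exactly the components of curl F. Compute:
  ∂R/∂y - ∂Q/∂z = (-z) - (1) = -z - 1
  ∂P/∂z - ∂R/∂x = (0) - (0) = 0
  ∂Q/∂x - ∂P/∂y = (0) - (x) = -x.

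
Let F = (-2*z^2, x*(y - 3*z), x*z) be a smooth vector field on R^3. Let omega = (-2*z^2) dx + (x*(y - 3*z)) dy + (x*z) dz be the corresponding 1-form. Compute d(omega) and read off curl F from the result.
d(omega) = (3*x) dy ∧ dz + (-5*z) dz ∧ dx + (y - 3*z) dx ∧ dy; curl F = (3*x, -5*z, y - 3*z)

d omega = sum_{i<j} (∂f_j/∂x_i - ∂f_i/∂x_j) dx_i ∧ dx_j. Under the identification (dy ∧ dz, dz ∧ dx, dx ∧ dy) ↔ (e_x, e_y, e_z), the coefficients are exactly the components of curl F. Compute:
  ∂R/∂y - ∂Q/∂z = (0) - (-3*x) = 3*x
  ∂P/∂z - ∂R/∂x = (-4*z) - (z) = -5*z
  ∂Q/∂x - ∂P/∂y = (y - 3*z) - (0) = y - 3*z.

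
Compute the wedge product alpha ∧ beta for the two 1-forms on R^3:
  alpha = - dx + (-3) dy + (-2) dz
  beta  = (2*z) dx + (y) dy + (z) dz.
alpha ∧ beta = (-y + 6*z) dx ∧ dy + (3*z) dx ∧ dz + (2*y - 3*z) dy ∧ dz

Distribute the wedge, using dx_i ∧ dx_j = -dx_j ∧ dx_i and dx_i ∧ dx_i = 0. For each pair (i, j) with i < j, the coefficient of dx_i ∧ dx_j in alpha ∧ beta is (alpha_i * beta_j - alpha_j * beta_i). Collecting: alpha ∧ beta = (-y + 6*z) dx ∧ dy + (3*z) dx ∧ dz + (2*y - 3*z) dy ∧ dz.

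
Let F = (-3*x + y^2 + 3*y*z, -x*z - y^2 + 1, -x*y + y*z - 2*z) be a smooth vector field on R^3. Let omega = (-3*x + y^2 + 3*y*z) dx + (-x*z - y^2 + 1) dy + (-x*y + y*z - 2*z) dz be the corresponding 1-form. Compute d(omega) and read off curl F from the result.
d(omega) = (z) dy ∧ dz + (4*y) dz ∧ dx + (-2*y - 4*z) dx ∧ dy; curl F = (z, 4*y, -2*y - 4*z)

d omega = sum_{i<j} (∂f_j/∂x_i - ∂f_i/∂x_j) dx_i ∧ dx_j. Under the identification (dy ∧ dz, dz ∧ dx, dx ∧ dy) ↔ (e_x, e_y, e_z), the coefficients are exactly the components of curl F. Compute:
  ∂R/∂y - ∂Q/∂z = (-x + z) - (-x) = z
  ∂P/∂z - ∂R/∂x = (3*y) - (-y) = 4*y
  ∂Q/∂x - ∂P/∂y = (-z) - (2*y + 3*z) = -2*y - 4*z.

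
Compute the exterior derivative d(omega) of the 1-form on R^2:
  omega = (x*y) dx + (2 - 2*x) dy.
d(omega) = (-x - 2) dx ∧ dy

For a 1-form omega = sum_i f_i dx_i, the exterior derivative is
  d(omega) = sum_{i < j} (∂f_j/∂x_i - ∂f_i/∂x_j) dx_i ∧ dx_j.
  coefficient of dx ∧ dy: ∂f_2/∂x - ∂f_1/∂y = ∂(2 - 2*x)/∂x - ∂(x*y)/∂y = -x - 2
Assembling: d(omega) = (-x - 2) dx ∧ dy.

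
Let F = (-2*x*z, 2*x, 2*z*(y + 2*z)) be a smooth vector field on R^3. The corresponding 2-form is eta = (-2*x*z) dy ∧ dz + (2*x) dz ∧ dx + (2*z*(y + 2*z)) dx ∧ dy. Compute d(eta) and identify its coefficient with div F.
d(eta) = (2*y + 6*z) dx ∧ dy ∧ dz; div F = 2*y + 6*z

For a 2-form in R^3 of the form above, applying d gives a 3-form with coefficient ∂P/∂x + ∂Q/∂y + ∂R/∂z:
  ∂P/∂x = -2*z
  ∂Q/∂y = 0
  ∂R/∂z = 2*y + 8*z
Sum = 2*y + 6*z, which is exactly div F.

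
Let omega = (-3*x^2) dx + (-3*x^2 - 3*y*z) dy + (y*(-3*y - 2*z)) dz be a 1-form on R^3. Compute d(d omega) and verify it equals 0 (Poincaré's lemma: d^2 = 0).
d(d omega) = 0

Step 1: d omega = sum_{i<j} (∂f_j/∂x_i - ∂f_i/∂x_j) dx_i ∧ dx_j:
  coeff of dx ∧ dy: -6*x
  coeff of dx ∧ dz: 0
  coeff of dy ∧ dz: -3*y - 2*z
Step 2: Apply d again to each 2-form coefficient. The only possible 3-form in R^3 is dx ∧ dy ∧ dz, with coefficient
  ∂(coeff of dy∧dz)/∂x - ∂(coeff of dx∧dz)/∂y + ∂(coeff of dx∧dy)/∂z
  = ∂/∂x (-3*y - 2*z) - ∂/∂y (0) + ∂/∂z (-6*x).
Each of these terms simplifies to sums of mixed partials that cancel in pairs. The result is 0 (by equality of mixed partials for smooth functions — Schwarz / Clairaut).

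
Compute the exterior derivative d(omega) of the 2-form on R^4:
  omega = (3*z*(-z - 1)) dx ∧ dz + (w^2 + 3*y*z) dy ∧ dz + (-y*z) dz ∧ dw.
d(omega) = (2*w - z) dy ∧ dz ∧ dw

For a 2-form omega = sum_{i<j} g_{ij} dx_i ∧ dx_j, the exterior derivative is
  d(omega) = sum_{i<j} d(g_{ij}) ∧ dx_i ∧ dx_j = sum_{i<j, k} (∂g_{ij}/∂x_k) dx_k ∧ dx_i ∧ dx_j.
Expand each term, using dx_k ∧ dx_i ∧ dx_j = sgn(permutation) dx_{(a)} ∧ dx_{(b)} ∧ dx_{(c)} with (a < b < c) sorted:
  d(w^2 + 3*y*z) includes (∂/∂w)(w^2 + 3*y*z) dw = (2*w) dw, which multiplied by dy ∧ dz gives (2*w) dy ∧ dz ∧ dw
  d(-y*z) includes (∂/∂y)(-y*z) dy = (-z) dy, which multiplied by dz ∧ dw gives (-z) dy ∧ dz ∧ dw
Collecting like 3-forms: d(omega) = (2*w - z) dy ∧ dz ∧ dw.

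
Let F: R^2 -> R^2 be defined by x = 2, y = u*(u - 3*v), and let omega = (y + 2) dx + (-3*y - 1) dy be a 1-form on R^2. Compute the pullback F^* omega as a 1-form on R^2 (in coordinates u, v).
F^* omega = (-6*u^3 + 27*u^2*v - 27*u*v^2 - 2*u + 3*v) du + (3*u*(3*u^2 - 9*u*v + 1)) dv

Using F^*(f dg) = (f ∘ F) d(g ∘ F), substitute each coordinate x_i by F_i(u, v) in f_i, and replace dx_i by d F_i = (∂F_i/∂u) du + (∂F_i/∂v) dv.
  For the x component: f_1(F) = u^2 - 3*u*v + 2; d F_1 = (0) du + (0) dv
  For the y component: f_2(F) = -3*u^2 + 9*u*v - 1; d F_2 = (2*u - 3*v) du + (-3*u) dv
Combining and collecting du, dv coefficients:
  coeff of du: -6*u^3 + 27*u^2*v - 27*u*v^2 - 2*u + 3*v
  coeff of dv: 3*u*(3*u^2 - 9*u*v + 1)
F^* omega = (-6*u^3 + 27*u^2*v - 27*u*v^2 - 2*u + 3*v) du + (3*u*(3*u^2 - 9*u*v + 1)) dv.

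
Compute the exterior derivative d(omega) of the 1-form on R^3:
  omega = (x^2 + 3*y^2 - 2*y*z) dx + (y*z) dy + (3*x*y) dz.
d(omega) = (-6*y + 2*z) dx ∧ dy + (5*y) dx ∧ dz + (3*x - y) dy ∧ dz

For a 1-form omega = sum_i f_i dx_i, the exterior derivative is
  d(omega) = sum_{i < j} (∂f_j/∂x_i - ∂f_i/∂x_j) dx_i ∧ dx_j.
  coefficient of dx ∧ dy: ∂f_2/∂x - ∂f_1/∂y = ∂(y*z)/∂x - ∂(x^2 + 3*y^2 - 2*y*z)/∂y = -6*y + 2*z
  coefficient of dx ∧ dz: ∂f_3/∂x - ∂f_1/∂z = ∂(3*x*y)/∂x - ∂(x^2 + 3*y^2 - 2*y*z)/∂z = 5*y
  coefficient of dy ∧ dz: ∂f_3/∂y - ∂f_2/∂z = ∂(3*x*y)/∂y - ∂(y*z)/∂z = 3*x - y
Assembling: d(omega) = (-6*y + 2*z) dx ∧ dy + (5*y) dx ∧ dz + (3*x - y) dy ∧ dz.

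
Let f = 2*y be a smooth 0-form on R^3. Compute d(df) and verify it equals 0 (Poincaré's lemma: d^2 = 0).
d(df) = 0

Step 1: df = sum_i (∂f/∂x_i) dx_i = (0) dx + (2) dy + (0) dz.
Step 2: Apply d again. Using the 1-form formula, the coefficient of dx ∧ dy in d(df) is ∂^2 f/∂x ∂y - ∂^2 f/∂y ∂x = (0) - (0) = 0 (equality of mixed partials for smooth f).
Similarly for dx ∧ dz and dy ∧ dz — all coefficients vanish. So d(df) = 0.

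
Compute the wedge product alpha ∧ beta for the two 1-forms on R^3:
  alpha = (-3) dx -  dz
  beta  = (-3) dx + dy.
alpha ∧ beta = (-3) dx ∧ dy + (-3) dx ∧ dz + (1) dy ∧ dz

Distribute the wedge, using dx_i ∧ dx_j = -dx_j ∧ dx_i and dx_i ∧ dx_i = 0. For each pair (i, j) with i < j, the coefficient of dx_i ∧ dx_j in alpha ∧ beta is (alpha_i * beta_j - alpha_j * beta_i). Collecting: alpha ∧ beta = (-3) dx ∧ dy + (-3) dx ∧ dz + (1) dy ∧ dz.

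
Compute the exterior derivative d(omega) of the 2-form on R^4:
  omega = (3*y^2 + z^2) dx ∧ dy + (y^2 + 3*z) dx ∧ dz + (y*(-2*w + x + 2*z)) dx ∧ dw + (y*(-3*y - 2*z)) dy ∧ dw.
d(omega) = (-2*y + 2*z) dx ∧ dy ∧ dz + (2*w - x - 2*z) dx ∧ dy ∧ dw + (-2*y) dx ∧ dz ∧ dw + (2*y) dy ∧ dz ∧ dw

For a 2-form omega = sum_{i<j} g_{ij} dx_i ∧ dx_j, the exterior derivative is
  d(omega) = sum_{i<j} d(g_{ij}) ∧ dx_i ∧ dx_j = sum_{i<j, k} (∂g_{ij}/∂x_k) dx_k ∧ dx_i ∧ dx_j.
Expand each term, using dx_k ∧ dx_i ∧ dx_j = sgn(permutation) dx_{(a)} ∧ dx_{(b)} ∧ dx_{(c)} with (a < b < c) sorted:
  d(3*y^2 + z^2) includes (∂/∂z)(3*y^2 + z^2) dz = (2*z) dz, which multiplied by dx ∧ dy gives (2*z) dx ∧ dy ∧ dz
  d(y^2 + 3*z) includes (∂/∂y)(y^2 + 3*z) dy = (2*y) dy, which multiplied by dx ∧ dz gives (-2*y) dx ∧ dy ∧ dz
  d(y*(-2*w + x + 2*z)) includes (∂/∂y)(y*(-2*w + x + 2*z)) dy = (-2*w + x + 2*z) dy, which multiplied by dx ∧ dw gives (2*w - x - 2*z) dx ∧ dy ∧ dw
  d(y*(-2*w + x + 2*z)) includes (∂/∂z)(y*(-2*w + x + 2*z)) dz = (2*y) dz, which multiplied by dx ∧ dw gives (-2*y) dx ∧ dz ∧ dw
  d(y*(-3*y - 2*z)) includes (∂/∂z)(y*(-3*y - 2*z)) dz = (-2*y) dz, which multiplied by dy ∧ dw gives (2*y) dy ∧ dz ∧ dw
Collecting like 3-forms: d(omega) = (-2*y + 2*z) dx ∧ dy ∧ dz + (2*w - x - 2*z) dx ∧ dy ∧ dw + (-2*y) dx ∧ dz ∧ dw + (2*y) dy ∧ dz ∧ dw.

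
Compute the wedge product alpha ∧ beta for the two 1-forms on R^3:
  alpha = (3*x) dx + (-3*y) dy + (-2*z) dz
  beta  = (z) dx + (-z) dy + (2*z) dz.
alpha ∧ beta = (3*z*(-x + y)) dx ∧ dy + (2*z*(3*x + z)) dx ∧ dz + (-2*z*(3*y + z)) dy ∧ dz

Distribute the wedge, using dx_i ∧ dx_j = -dx_j ∧ dx_i and dx_i ∧ dx_i = 0. For each pair (i, j) with i < j, the coefficient of dx_i ∧ dx_j in alpha ∧ beta is (alpha_i * beta_j - alpha_j * beta_i). Collecting: alpha ∧ beta = (3*z*(-x + y)) dx ∧ dy + (2*z*(3*x + z)) dx ∧ dz + (-2*z*(3*y + z)) dy ∧ dz.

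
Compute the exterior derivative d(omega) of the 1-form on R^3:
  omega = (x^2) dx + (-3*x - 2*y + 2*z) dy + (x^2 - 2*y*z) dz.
d(omega) = (-3) dx ∧ dy + (2*x) dx ∧ dz + (-2*z - 2) dy ∧ dz

For a 1-form omega = sum_i f_i dx_i, the exterior derivative is
  d(omega) = sum_{i < j} (∂f_j/∂x_i - ∂f_i/∂x_j) dx_i ∧ dx_j.
  coefficient of dx ∧ dy: ∂f_2/∂x - ∂f_1/∂y = ∂(-3*x - 2*y + 2*z)/∂x - ∂(x^2)/∂y = -3
  coefficient of dx ∧ dz: ∂f_3/∂x - ∂f_1/∂z = ∂(x^2 - 2*y*z)/∂x - ∂(x^2)/∂z = 2*x
  coefficient of dy ∧ dz: ∂f_3/∂y - ∂f_2/∂z = ∂(x^2 - 2*y*z)/∂y - ∂(-3*x - 2*y + 2*z)/∂z = -2*z - 2
Assembling: d(omega) = (-3) dx ∧ dy + (2*x) dx ∧ dz + (-2*z - 2) dy ∧ dz.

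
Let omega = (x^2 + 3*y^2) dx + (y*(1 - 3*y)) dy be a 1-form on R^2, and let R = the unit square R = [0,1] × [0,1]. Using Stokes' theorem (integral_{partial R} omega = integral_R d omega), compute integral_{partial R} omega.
integral_(partial R) omega = -3

Stokes: integral_partial_R omega = integral_R d omega with d omega = (∂Q/∂x - ∂P/∂y) dx ∧ dy.
  ∂Q/∂x = 0
  ∂P/∂y = 6*y
  integrand = ∂Q/∂x - ∂P/∂y = -6*y.
Integrating over R: integral_0^1 integral_0^1 (-6*y) dx dy = -3.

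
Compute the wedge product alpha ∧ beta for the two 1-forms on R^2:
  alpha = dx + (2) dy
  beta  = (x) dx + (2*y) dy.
alpha ∧ beta = (-2*x + 2*y) dx ∧ dy

Distribute the wedge, using dx_i ∧ dx_j = -dx_j ∧ dx_i and dx_i ∧ dx_i = 0. For each pair (i, j) with i < j, the coefficient of dx_i ∧ dx_j in alpha ∧ beta is (alpha_i * beta_j - alpha_j * beta_i). Collecting: alpha ∧ beta = (-2*x + 2*y) dx ∧ dy.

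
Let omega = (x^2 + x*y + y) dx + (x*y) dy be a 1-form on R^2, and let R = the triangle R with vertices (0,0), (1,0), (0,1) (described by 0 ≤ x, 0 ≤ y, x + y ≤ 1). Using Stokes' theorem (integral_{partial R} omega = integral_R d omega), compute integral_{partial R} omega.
integral_(partial R) omega = -1/2

Stokes: integral_partial_R omega = integral_R d omega with d omega = (∂Q/∂x - ∂P/∂y) dx ∧ dy.
  ∂Q/∂x = y
  ∂P/∂y = x + 1
  integrand = ∂Q/∂x - ∂P/∂y = -x + y - 1.
Integrating over R: integral_0^1 integral_0^{1-x} (-x + y - 1) dy dx = -1/2.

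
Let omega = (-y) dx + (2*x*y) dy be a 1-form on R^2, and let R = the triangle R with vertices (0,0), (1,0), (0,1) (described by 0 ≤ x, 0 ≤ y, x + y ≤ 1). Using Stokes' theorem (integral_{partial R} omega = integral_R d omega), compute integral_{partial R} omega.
integral_(partial R) omega = 5/6

Stokes: integral_partial_R omega = integral_R d omega with d omega = (∂Q/∂x - ∂P/∂y) dx ∧ dy.
  ∂Q/∂x = 2*y
  ∂P/∂y = -1
  integrand = ∂Q/∂x - ∂P/∂y = 2*y + 1.
Integrating over R: integral_0^1 integral_0^{1-x} (2*y + 1) dy dx = 5/6.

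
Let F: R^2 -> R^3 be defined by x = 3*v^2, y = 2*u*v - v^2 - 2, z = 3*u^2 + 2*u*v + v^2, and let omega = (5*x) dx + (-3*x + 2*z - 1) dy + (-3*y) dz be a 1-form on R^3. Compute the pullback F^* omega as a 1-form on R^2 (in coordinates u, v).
F^* omega = (-24*u^2*v + 14*u*v^2 + 36*u - 8*v^3 + 10*v) du + (12*u^3 - 16*u^2*v - 28*u*v^2 + 10*u + 110*v^3 + 14*v) dv

Using F^*(f dg) = (f ∘ F) d(g ∘ F), substitute each coordinate x_i by F_i(u, v) in f_i, and replace dx_i by d F_i = (∂F_i/∂u) du + (∂F_i/∂v) dv.
  For the x component: f_1(F) = 15*v^2; d F_1 = (0) du + (6*v) dv
  For the y component: f_2(F) = 6*u^2 + 4*u*v - 7*v^2 - 1; d F_2 = (2*v) du + (2*u - 2*v) dv
  For the z component: f_3(F) = -6*u*v + 3*v^2 + 6; d F_3 = (6*u + 2*v) du + (2*u + 2*v) dv
Combining and collecting du, dv coefficients:
  coeff of du: -24*u^2*v + 14*u*v^2 + 36*u - 8*v^3 + 10*v
  coeff of dv: 12*u^3 - 16*u^2*v - 28*u*v^2 + 10*u + 110*v^3 + 14*v
F^* omega = (-24*u^2*v + 14*u*v^2 + 36*u - 8*v^3 + 10*v) du + (12*u^3 - 16*u^2*v - 28*u*v^2 + 10*u + 110*v^3 + 14*v) dv.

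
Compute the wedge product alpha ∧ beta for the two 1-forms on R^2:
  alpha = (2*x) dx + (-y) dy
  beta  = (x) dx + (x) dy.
alpha ∧ beta = (x*(2*x + y)) dx ∧ dy

Distribute the wedge, using dx_i ∧ dx_j = -dx_j ∧ dx_i and dx_i ∧ dx_i = 0. For each pair (i, j) with i < j, the coefficient of dx_i ∧ dx_j in alpha ∧ beta is (alpha_i * beta_j - alpha_j * beta_i). Collecting: alpha ∧ beta = (x*(2*x + y)) dx ∧ dy.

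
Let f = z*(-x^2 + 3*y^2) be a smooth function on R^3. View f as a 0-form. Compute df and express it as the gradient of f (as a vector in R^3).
df = (-2*x*z) dx + (6*y*z) dy + (-x^2 + 3*y^2) dz; grad f = (-2*x*z, 6*y*z, -x^2 + 3*y^2)

For a 0-form f, d f = (∂f/∂x) dx + (∂f/∂y) dy + (∂f/∂z) dz. The components of the vector representation are exactly the entries of grad f in Cartesian coordinates:
  ∂f/∂x = -2*x*z
  ∂f/∂y = 6*y*z
  ∂f/∂z = -x^2 + 3*y^2.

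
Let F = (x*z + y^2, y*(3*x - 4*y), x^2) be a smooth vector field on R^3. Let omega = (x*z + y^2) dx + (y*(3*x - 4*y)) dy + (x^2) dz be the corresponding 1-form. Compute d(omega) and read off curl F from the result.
d(omega) = (0) dy ∧ dz + (-x) dz ∧ dx + (y) dx ∧ dy; curl F = (0, -x, y)

d omega = sum_{i<j} (∂f_j/∂x_i - ∂f_i/∂x_j) dx_i ∧ dx_j. Under the identification (dy ∧ dz, dz ∧ dx, dx ∧ dy) ↔ (e_x, e_y, e_z), the coefficients are exactly the components of curl F. Compute:
  ∂R/∂y - ∂Q/∂z = (0) - (0) = 0
  ∂P/∂z - ∂R/∂x = (x) - (2*x) = -x
  ∂Q/∂x - ∂P/∂y = (3*y) - (2*y) = y.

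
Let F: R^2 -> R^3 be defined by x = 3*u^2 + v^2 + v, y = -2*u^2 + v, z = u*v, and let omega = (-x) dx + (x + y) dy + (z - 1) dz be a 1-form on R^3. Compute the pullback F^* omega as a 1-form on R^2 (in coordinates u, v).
F^* omega = (-22*u^3 - 9*u*v^2 - 14*u*v - v) du + (-5*u^2*v - 2*u^2 - u - 2*v^3 - 2*v^2 + v) dv

Using F^*(f dg) = (f ∘ F) d(g ∘ F), substitute each coordinate x_i by F_i(u, v) in f_i, and replace dx_i by d F_i = (∂F_i/∂u) du + (∂F_i/∂v) dv.
  For the x component: f_1(F) = -3*u^2 - v^2 - v; d F_1 = (6*u) du + (2*v + 1) dv
  For the y component: f_2(F) = u^2 + v^2 + 2*v; d F_2 = (-4*u) du + (1) dv
  For the z component: f_3(F) = u*v - 1; d F_3 = (v) du + (u) dv
Combining and collecting du, dv coefficients:
  coeff of du: -22*u^3 - 9*u*v^2 - 14*u*v - v
  coeff of dv: -5*u^2*v - 2*u^2 - u - 2*v^3 - 2*v^2 + v
F^* omega = (-22*u^3 - 9*u*v^2 - 14*u*v - v) du + (-5*u^2*v - 2*u^2 - u - 2*v^3 - 2*v^2 + v) dv.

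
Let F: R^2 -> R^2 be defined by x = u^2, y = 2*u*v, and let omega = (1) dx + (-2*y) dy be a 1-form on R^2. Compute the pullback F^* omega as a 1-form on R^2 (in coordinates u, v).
F^* omega = (2*u*(1 - 4*v^2)) du + (-8*u^2*v) dv

Using F^*(f dg) = (f ∘ F) d(g ∘ F), substitute each coordinate x_i by F_i(u, v) in f_i, and replace dx_i by d F_i = (∂F_i/∂u) du + (∂F_i/∂v) dv.
  For the x component: f_1(F) = 1; d F_1 = (2*u) du + (0) dv
  For the y component: f_2(F) = -4*u*v; d F_2 = (2*v) du + (2*u) dv
Combining and collecting du, dv coefficients:
  coeff of du: 2*u*(1 - 4*v^2)
  coeff of dv: -8*u^2*v
F^* omega = (2*u*(1 - 4*v^2)) du + (-8*u^2*v) dv.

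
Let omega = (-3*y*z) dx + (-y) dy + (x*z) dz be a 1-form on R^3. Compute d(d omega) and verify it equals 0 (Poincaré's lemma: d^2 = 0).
d(d omega) = 0

Step 1: d omega = sum_{i<j} (∂f_j/∂x_i - ∂f_i/∂x_j) dx_i ∧ dx_j:
  coeff of dx ∧ dy: 3*z
  coeff of dx ∧ dz: 3*y + z
  coeff of dy ∧ dz: 0
Step 2: Apply d again to each 2-form coefficient. The only possible 3-form in R^3 is dx ∧ dy ∧ dz, with coefficient
  ∂(coeff of dy∧dz)/∂x - ∂(coeff of dx∧dz)/∂y + ∂(coeff of dx∧dy)/∂z
  = ∂/∂x (0) - ∂/∂y (3*y + z) + ∂/∂z (3*z).
Each of these terms simplifies to sums of mixed partials that cancel in pairs. The result is 0 (by equality of mixed partials for smooth functions — Schwarz / Clairaut).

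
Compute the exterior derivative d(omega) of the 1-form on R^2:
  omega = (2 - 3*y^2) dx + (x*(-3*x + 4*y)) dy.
d(omega) = (-6*x + 10*y) dx ∧ dy

For a 1-form omega = sum_i f_i dx_i, the exterior derivative is
  d(omega) = sum_{i < j} (∂f_j/∂x_i - ∂f_i/∂x_j) dx_i ∧ dx_j.
  coefficient of dx ∧ dy: ∂f_2/∂x - ∂f_1/∂y = ∂(x*(-3*x + 4*y))/∂x - ∂(2 - 3*y^2)/∂y = -6*x + 10*y
Assembling: d(omega) = (-6*x + 10*y) dx ∧ dy.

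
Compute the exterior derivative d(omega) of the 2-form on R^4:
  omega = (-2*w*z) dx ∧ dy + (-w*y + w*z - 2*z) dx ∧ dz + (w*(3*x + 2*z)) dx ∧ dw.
d(omega) = (-w) dx ∧ dy ∧ dz + (-2*z) dx ∧ dy ∧ dw + (-2*w - y + z) dx ∧ dz ∧ dw

For a 2-form omega = sum_{i<j} g_{ij} dx_i ∧ dx_j, the exterior derivative is
  d(omega) = sum_{i<j} d(g_{ij}) ∧ dx_i ∧ dx_j = sum_{i<j, k} (∂g_{ij}/∂x_k) dx_k ∧ dx_i ∧ dx_j.
Expand each term, using dx_k ∧ dx_i ∧ dx_j = sgn(permutation) dx_{(a)} ∧ dx_{(b)} ∧ dx_{(c)} with (a < b < c) sorted:
  d(-2*w*z) includes (∂/∂z)(-2*w*z) dz = (-2*w) dz, which multiplied by dx ∧ dy gives (-2*w) dx ∧ dy ∧ dz
  d(-2*w*z) includes (∂/∂w)(-2*w*z) dw = (-2*z) dw, which multiplied by dx ∧ dy gives (-2*z) dx ∧ dy ∧ dw
  d(-w*y + w*z - 2*z) includes (∂/∂y)(-w*y + w*z - 2*z) dy = (-w) dy, which multiplied by dx ∧ dz gives (w) dx ∧ dy ∧ dz
  d(-w*y + w*z - 2*z) includes (∂/∂w)(-w*y + w*z - 2*z) dw = (-y + z) dw, which multiplied by dx ∧ dz gives (-y + z) dx ∧ dz ∧ dw
  d(w*(3*x + 2*z)) includes (∂/∂z)(w*(3*x + 2*z)) dz = (2*w) dz, which multiplied by dx ∧ dw gives (-2*w) dx ∧ dz ∧ dw
Collecting like 3-forms: d(omega) = (-w) dx ∧ dy ∧ dz + (-2*z) dx ∧ dy ∧ dw + (-2*w - y + z) dx ∧ dz ∧ dw.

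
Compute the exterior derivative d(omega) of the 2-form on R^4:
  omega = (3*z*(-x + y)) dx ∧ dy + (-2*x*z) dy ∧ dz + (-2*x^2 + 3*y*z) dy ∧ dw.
d(omega) = (-3*x + 3*y - 2*z) dx ∧ dy ∧ dz + (-4*x) dx ∧ dy ∧ dw + (-3*y) dy ∧ dz ∧ dw

For a 2-form omega = sum_{i<j} g_{ij} dx_i ∧ dx_j, the exterior derivative is
  d(omega) = sum_{i<j} d(g_{ij}) ∧ dx_i ∧ dx_j = sum_{i<j, k} (∂g_{ij}/∂x_k) dx_k ∧ dx_i ∧ dx_j.
Expand each term, using dx_k ∧ dx_i ∧ dx_j = sgn(permutation) dx_{(a)} ∧ dx_{(b)} ∧ dx_{(c)} with (a < b < c) sorted:
  d(3*z*(-x + y)) includes (∂/∂z)(3*z*(-x + y)) dz = (-3*x + 3*y) dz, which multiplied by dx ∧ dy gives (-3*x + 3*y) dx ∧ dy ∧ dz
  d(-2*x*z) includes (∂/∂x)(-2*x*z) dx = (-2*z) dx, which multiplied by dy ∧ dz gives (-2*z) dx ∧ dy ∧ dz
  d(-2*x^2 + 3*y*z) includes (∂/∂x)(-2*x^2 + 3*y*z) dx = (-4*x) dx, which multiplied by dy ∧ dw gives (-4*x) dx ∧ dy ∧ dw
  d(-2*x^2 + 3*y*z) includes (∂/∂z)(-2*x^2 + 3*y*z) dz = (3*y) dz, which multiplied by dy ∧ dw gives (-3*y) dy ∧ dz ∧ dw
Collecting like 3-forms: d(omega) = (-3*x + 3*y - 2*z) dx ∧ dy ∧ dz + (-4*x) dx ∧ dy ∧ dw + (-3*y) dy ∧ dz ∧ dw.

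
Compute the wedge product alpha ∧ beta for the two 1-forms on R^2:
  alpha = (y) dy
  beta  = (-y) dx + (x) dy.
alpha ∧ beta = (y^2) dx ∧ dy

Distribute the wedge, using dx_i ∧ dx_j = -dx_j ∧ dx_i and dx_i ∧ dx_i = 0. For each pair (i, j) with i < j, the coefficient of dx_i ∧ dx_j in alpha ∧ beta is (alpha_i * beta_j - alpha_j * beta_i). Collecting: alpha ∧ beta = (y^2) dx ∧ dy.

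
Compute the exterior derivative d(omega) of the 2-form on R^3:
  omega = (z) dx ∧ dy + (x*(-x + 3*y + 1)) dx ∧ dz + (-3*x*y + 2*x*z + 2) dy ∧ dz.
d(omega) = (-3*x - 3*y + 2*z + 1) dx ∧ dy ∧ dz

For a 2-form omega = sum_{i<j} g_{ij} dx_i ∧ dx_j, the exterior derivative is
  d(omega) = sum_{i<j} d(g_{ij}) ∧ dx_i ∧ dx_j = sum_{i<j, k} (∂g_{ij}/∂x_k) dx_k ∧ dx_i ∧ dx_j.
Expand each term, using dx_k ∧ dx_i ∧ dx_j = sgn(permutation) dx_{(a)} ∧ dx_{(b)} ∧ dx_{(c)} with (a < b < c) sorted:
  d(z) includes (∂/∂z)(z) dz = (1) dz, which multiplied by dx ∧ dy gives (1) dx ∧ dy ∧ dz
  d(x*(-x + 3*y + 1)) includes (∂/∂y)(x*(-x + 3*y + 1)) dy = (3*x) dy, which multiplied by dx ∧ dz gives (-3*x) dx ∧ dy ∧ dz
  d(-3*x*y + 2*x*z + 2) includes (∂/∂x)(-3*x*y + 2*x*z + 2) dx = (-3*y + 2*z) dx, which multiplied by dy ∧ dz gives (-3*y + 2*z) dx ∧ dy ∧ dz
Collecting like 3-forms: d(omega) = (-3*x - 3*y + 2*z + 1) dx ∧ dy ∧ dz.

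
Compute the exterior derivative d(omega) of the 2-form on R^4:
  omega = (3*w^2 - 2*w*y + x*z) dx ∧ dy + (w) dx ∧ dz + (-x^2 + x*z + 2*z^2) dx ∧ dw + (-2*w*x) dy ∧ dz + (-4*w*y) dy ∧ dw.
d(omega) = (-2*w + x) dx ∧ dy ∧ dz + (6*w - 2*y) dx ∧ dy ∧ dw + (-x - 4*z + 1) dx ∧ dz ∧ dw + (-2*x) dy ∧ dz ∧ dw

For a 2-form omega = sum_{i<j} g_{ij} dx_i ∧ dx_j, the exterior derivative is
  d(omega) = sum_{i<j} d(g_{ij}) ∧ dx_i ∧ dx_j = sum_{i<j, k} (∂g_{ij}/∂x_k) dx_k ∧ dx_i ∧ dx_j.
Expand each term, using dx_k ∧ dx_i ∧ dx_j = sgn(permutation) dx_{(a)} ∧ dx_{(b)} ∧ dx_{(c)} with (a < b < c) sorted:
  d(3*w^2 - 2*w*y + x*z) includes (∂/∂z)(3*w^2 - 2*w*y + x*z) dz = (x) dz, which multiplied by dx ∧ dy gives (x) dx ∧ dy ∧ dz
  d(3*w^2 - 2*w*y + x*z) includes (∂/∂w)(3*w^2 - 2*w*y + x*z) dw = (6*w - 2*y) dw, which multiplied by dx ∧ dy gives (6*w - 2*y) dx ∧ dy ∧ dw
  d(w) includes (∂/∂w)(w) dw = (1) dw, which multiplied by dx ∧ dz gives (1) dx ∧ dz ∧ dw
  d(-x^2 + x*z + 2*z^2) includes (∂/∂z)(-x^2 + x*z + 2*z^2) dz = (x + 4*z) dz, which multiplied by dx ∧ dw gives (-x - 4*z) dx ∧ dz ∧ dw
  d(-2*w*x) includes (∂/∂x)(-2*w*x) dx = (-2*w) dx, which multiplied by dy ∧ dz gives (-2*w) dx ∧ dy ∧ dz
  d(-2*w*x) includes (∂/∂w)(-2*w*x) dw = (-2*x) dw, which multiplied by dy ∧ dz gives (-2*x) dy ∧ dz ∧ dw
Collecting like 3-forms: d(omega) = (-2*w + x) dx ∧ dy ∧ dz + (6*w - 2*y) dx ∧ dy ∧ dw + (-x - 4*z + 1) dx ∧ dz ∧ dw + (-2*x) dy ∧ dz ∧ dw.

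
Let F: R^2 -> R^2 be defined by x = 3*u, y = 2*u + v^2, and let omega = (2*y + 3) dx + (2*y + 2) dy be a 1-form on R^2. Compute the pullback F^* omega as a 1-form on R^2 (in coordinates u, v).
F^* omega = (20*u + 10*v^2 + 13) du + (4*v*(2*u + v^2 + 1)) dv

Using F^*(f dg) = (f ∘ F) d(g ∘ F), substitute each coordinate x_i by F_i(u, v) in f_i, and replace dx_i by d F_i = (∂F_i/∂u) du + (∂F_i/∂v) dv.
  For the x component: f_1(F) = 4*u + 2*v^2 + 3; d F_1 = (3) du + (0) dv
  For the y component: f_2(F) = 4*u + 2*v^2 + 2; d F_2 = (2) du + (2*v) dv
Combining and collecting du, dv coefficients:
  coeff of du: 20*u + 10*v^2 + 13
  coeff of dv: 4*v*(2*u + v^2 + 1)
F^* omega = (20*u + 10*v^2 + 13) du + (4*v*(2*u + v^2 + 1)) dv.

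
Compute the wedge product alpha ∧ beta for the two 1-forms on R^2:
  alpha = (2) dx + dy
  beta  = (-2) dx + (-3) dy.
alpha ∧ beta = (-4) dx ∧ dy

Distribute the wedge, using dx_i ∧ dx_j = -dx_j ∧ dx_i and dx_i ∧ dx_i = 0. For each pair (i, j) with i < j, the coefficient of dx_i ∧ dx_j in alpha ∧ beta is (alpha_i * beta_j - alpha_j * beta_i). Collecting: alpha ∧ beta = (-4) dx ∧ dy.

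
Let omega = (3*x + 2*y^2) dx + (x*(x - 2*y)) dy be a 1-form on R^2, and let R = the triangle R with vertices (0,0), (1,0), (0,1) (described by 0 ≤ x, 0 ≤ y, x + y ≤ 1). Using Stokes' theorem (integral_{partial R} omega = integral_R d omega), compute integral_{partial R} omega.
integral_(partial R) omega = -2/3

Stokes: integral_partial_R omega = integral_R d omega with d omega = (∂Q/∂x - ∂P/∂y) dx ∧ dy.
  ∂Q/∂x = 2*x - 2*y
  ∂P/∂y = 4*y
  integrand = ∂Q/∂x - ∂P/∂y = 2*x - 6*y.
Integrating over R: integral_0^1 integral_0^{1-x} (2*x - 6*y) dy dx = -2/3.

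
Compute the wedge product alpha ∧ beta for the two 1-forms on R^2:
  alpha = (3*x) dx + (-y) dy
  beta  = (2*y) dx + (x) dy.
alpha ∧ beta = (3*x^2 + 2*y^2) dx ∧ dy

Distribute the wedge, using dx_i ∧ dx_j = -dx_j ∧ dx_i and dx_i ∧ dx_i = 0. For each pair (i, j) with i < j, the coefficient of dx_i ∧ dx_j in alpha ∧ beta is (alpha_i * beta_j - alpha_j * beta_i). Collecting: alpha ∧ beta = (3*x^2 + 2*y^2) dx ∧ dy.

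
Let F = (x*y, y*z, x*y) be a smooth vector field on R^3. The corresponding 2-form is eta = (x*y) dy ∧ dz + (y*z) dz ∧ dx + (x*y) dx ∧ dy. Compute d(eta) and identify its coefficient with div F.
d(eta) = (y + z) dx ∧ dy ∧ dz; div F = y + z

For a 2-form in R^3 of the form above, applying d gives a 3-form with coefficient ∂P/∂x + ∂Q/∂y + ∂R/∂z:
  ∂P/∂x = y
  ∂Q/∂y = z
  ∂R/∂z = 0
Sum = y + z, which is exactly div F.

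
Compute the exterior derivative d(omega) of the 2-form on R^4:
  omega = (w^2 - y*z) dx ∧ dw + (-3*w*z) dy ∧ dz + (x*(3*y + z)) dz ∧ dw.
d(omega) = (z) dx ∧ dy ∧ dw + (4*y + z) dx ∧ dz ∧ dw + (3*x - 3*z) dy ∧ dz ∧ dw

For a 2-form omega = sum_{i<j} g_{ij} dx_i ∧ dx_j, the exterior derivative is
  d(omega) = sum_{i<j} d(g_{ij}) ∧ dx_i ∧ dx_j = sum_{i<j, k} (∂g_{ij}/∂x_k) dx_k ∧ dx_i ∧ dx_j.
Expand each term, using dx_k ∧ dx_i ∧ dx_j = sgn(permutation) dx_{(a)} ∧ dx_{(b)} ∧ dx_{(c)} with (a < b < c) sorted:
  d(w^2 - y*z) includes (∂/∂y)(w^2 - y*z) dy = (-z) dy, which multiplied by dx ∧ dw gives (z) dx ∧ dy ∧ dw
  d(w^2 - y*z) includes (∂/∂z)(w^2 - y*z) dz = (-y) dz, which multiplied by dx ∧ dw gives (y) dx ∧ dz ∧ dw
  d(-3*w*z) includes (∂/∂w)(-3*w*z) dw = (-3*z) dw, which multiplied by dy ∧ dz gives (-3*z) dy ∧ dz ∧ dw
  d(x*(3*y + z)) includes (∂/∂x)(x*(3*y + z)) dx = (3*y + z) dx, which multiplied by dz ∧ dw gives (3*y + z) dx ∧ dz ∧ dw
  d(x*(3*y + z)) includes (∂/∂y)(x*(3*y + z)) dy = (3*x) dy, which multiplied by dz ∧ dw gives (3*x) dy ∧ dz ∧ dw
Collecting like 3-forms: d(omega) = (z) dx ∧ dy ∧ dw + (4*y + z) dx ∧ dz ∧ dw + (3*x - 3*z) dy ∧ dz ∧ dw.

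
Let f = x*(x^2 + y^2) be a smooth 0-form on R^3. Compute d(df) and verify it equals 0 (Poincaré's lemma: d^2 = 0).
d(df) = 0

Step 1: df = sum_i (∂f/∂x_i) dx_i = (3*x^2 + y^2) dx + (2*x*y) dy + (0) dz.
Step 2: Apply d again. Using the 1-form formula, the coefficient of dx ∧ dy in d(df) is ∂^2 f/∂x ∂y - ∂^2 f/∂y ∂x = (2*y) - (2*y) = 0 (equality of mixed partials for smooth f).
Similarly for dx ∧ dz and dy ∧ dz — all coefficients vanish. So d(df) = 0.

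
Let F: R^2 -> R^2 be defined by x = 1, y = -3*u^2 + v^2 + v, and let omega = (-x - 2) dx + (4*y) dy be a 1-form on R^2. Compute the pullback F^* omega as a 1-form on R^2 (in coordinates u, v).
F^* omega = (24*u*(3*u^2 - v^2 - v)) du + (-24*u^2*v - 12*u^2 + 8*v^3 + 12*v^2 + 4*v) dv

Using F^*(f dg) = (f ∘ F) d(g ∘ F), substitute each coordinate x_i by F_i(u, v) in f_i, and replace dx_i by d F_i = (∂F_i/∂u) du + (∂F_i/∂v) dv.
  For the x component: f_1(F) = -3; d F_1 = (0) du + (0) dv
  For the y component: f_2(F) = -12*u^2 + 4*v^2 + 4*v; d F_2 = (-6*u) du + (2*v + 1) dv
Combining and collecting du, dv coefficients:
  coeff of du: 24*u*(3*u^2 - v^2 - v)
  coeff of dv: -24*u^2*v - 12*u^2 + 8*v^3 + 12*v^2 + 4*v
F^* omega = (24*u*(3*u^2 - v^2 - v)) du + (-24*u^2*v - 12*u^2 + 8*v^3 + 12*v^2 + 4*v) dv.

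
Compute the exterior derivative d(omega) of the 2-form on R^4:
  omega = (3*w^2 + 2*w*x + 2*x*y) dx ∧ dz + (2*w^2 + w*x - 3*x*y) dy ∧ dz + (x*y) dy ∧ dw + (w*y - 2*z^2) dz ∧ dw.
d(omega) = (w - 2*x - 3*y) dx ∧ dy ∧ dz + (6*w + 2*x) dx ∧ dz ∧ dw + (5*w + x) dy ∧ dz ∧ dw + (y) dx ∧ dy ∧ dw

For a 2-form omega = sum_{i<j} g_{ij} dx_i ∧ dx_j, the exterior derivative is
  d(omega) = sum_{i<j} d(g_{ij}) ∧ dx_i ∧ dx_j = sum_{i<j, k} (∂g_{ij}/∂x_k) dx_k ∧ dx_i ∧ dx_j.
Expand each term, using dx_k ∧ dx_i ∧ dx_j = sgn(permutation) dx_{(a)} ∧ dx_{(b)} ∧ dx_{(c)} with (a < b < c) sorted:
  d(3*w^2 + 2*w*x + 2*x*y) includes (∂/∂y)(3*w^2 + 2*w*x + 2*x*y) dy = (2*x) dy, which multiplied by dx ∧ dz gives (-2*x) dx ∧ dy ∧ dz
  d(3*w^2 + 2*w*x + 2*x*y) includes (∂/∂w)(3*w^2 + 2*w*x + 2*x*y) dw = (6*w + 2*x) dw, which multiplied by dx ∧ dz gives (6*w + 2*x) dx ∧ dz ∧ dw
  d(2*w^2 + w*x - 3*x*y) includes (∂/∂x)(2*w^2 + w*x - 3*x*y) dx = (w - 3*y) dx, which multiplied by dy ∧ dz gives (w - 3*y) dx ∧ dy ∧ dz
  d(2*w^2 + w*x - 3*x*y) includes (∂/∂w)(2*w^2 + w*x - 3*x*y) dw = (4*w + x) dw, which multiplied by dy ∧ dz gives (4*w + x) dy ∧ dz ∧ dw
  d(x*y) includes (∂/∂x)(x*y) dx = (y) dx, which multiplied by dy ∧ dw gives (y) dx ∧ dy ∧ dw
  d(w*y - 2*z^2) includes (∂/∂y)(w*y - 2*z^2) dy = (w) dy, which multiplied by dz ∧ dw gives (w) dy ∧ dz ∧ dw
Collecting like 3-forms: d(omega) = (w - 2*x - 3*y) dx ∧ dy ∧ dz + (6*w + 2*x) dx ∧ dz ∧ dw + (5*w + x) dy ∧ dz ∧ dw + (y) dx ∧ dy ∧ dw.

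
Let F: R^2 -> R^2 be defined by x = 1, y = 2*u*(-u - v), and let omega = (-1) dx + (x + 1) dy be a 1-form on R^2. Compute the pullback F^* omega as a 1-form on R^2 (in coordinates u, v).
F^* omega = (-8*u - 4*v) du + (-4*u) dv

Using F^*(f dg) = (f ∘ F) d(g ∘ F), substitute each coordinate x_i by F_i(u, v) in f_i, and replace dx_i by d F_i = (∂F_i/∂u) du + (∂F_i/∂v) dv.
  For the x component: f_1(F) = -1; d F_1 = (0) du + (0) dv
  For the y component: f_2(F) = 2; d F_2 = (-4*u - 2*v) du + (-2*u) dv
Combining and collecting du, dv coefficients:
  coeff of du: -8*u - 4*v
  coeff of dv: -4*u
F^* omega = (-8*u - 4*v) du + (-4*u) dv.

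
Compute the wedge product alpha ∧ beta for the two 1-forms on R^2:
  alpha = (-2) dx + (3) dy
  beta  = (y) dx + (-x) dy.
alpha ∧ beta = (2*x - 3*y) dx ∧ dy

Distribute the wedge, using dx_i ∧ dx_j = -dx_j ∧ dx_i and dx_i ∧ dx_i = 0. For each pair (i, j) with i < j, the coefficient of dx_i ∧ dx_j in alpha ∧ beta is (alpha_i * beta_j - alpha_j * beta_i). Collecting: alpha ∧ beta = (2*x - 3*y) dx ∧ dy.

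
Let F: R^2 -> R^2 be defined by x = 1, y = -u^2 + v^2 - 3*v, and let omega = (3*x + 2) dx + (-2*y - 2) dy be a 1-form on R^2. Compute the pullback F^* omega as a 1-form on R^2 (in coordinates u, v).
F^* omega = (4*u*(-u^2 + v^2 - 3*v + 1)) du + (4*u^2*v - 6*u^2 - 4*v^3 + 18*v^2 - 22*v + 6) dv

Using F^*(f dg) = (f ∘ F) d(g ∘ F), substitute each coordinate x_i by F_i(u, v) in f_i, and replace dx_i by d F_i = (∂F_i/∂u) du + (∂F_i/∂v) dv.
  For the x component: f_1(F) = 5; d F_1 = (0) du + (0) dv
  For the y component: f_2(F) = 2*u^2 - 2*v^2 + 6*v - 2; d F_2 = (-2*u) du + (2*v - 3) dv
Combining and collecting du, dv coefficients:
  coeff of du: 4*u*(-u^2 + v^2 - 3*v + 1)
  coeff of dv: 4*u^2*v - 6*u^2 - 4*v^3 + 18*v^2 - 22*v + 6
F^* omega = (4*u*(-u^2 + v^2 - 3*v + 1)) du + (4*u^2*v - 6*u^2 - 4*v^3 + 18*v^2 - 22*v + 6) dv.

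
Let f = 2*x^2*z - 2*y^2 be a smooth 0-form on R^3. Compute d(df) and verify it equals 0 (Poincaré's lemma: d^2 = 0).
d(df) = 0

Step 1: df = sum_i (∂f/∂x_i) dx_i = (4*x*z) dx + (-4*y) dy + (2*x^2) dz.
Step 2: Apply d again. Using the 1-form formula, the coefficient of dx ∧ dy in d(df) is ∂^2 f/∂x ∂y - ∂^2 f/∂y ∂x = (0) - (0) = 0 (equality of mixed partials for smooth f).
Similarly for dx ∧ dz and dy ∧ dz — all coefficients vanish. So d(df) = 0.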